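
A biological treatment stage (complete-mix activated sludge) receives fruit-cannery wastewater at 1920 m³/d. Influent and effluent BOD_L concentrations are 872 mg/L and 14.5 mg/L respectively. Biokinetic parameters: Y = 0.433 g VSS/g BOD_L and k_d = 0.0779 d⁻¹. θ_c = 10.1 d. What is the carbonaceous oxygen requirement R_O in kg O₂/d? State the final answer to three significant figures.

R_O ≈ 1080 kg O₂/d

The observed yield is Y_obs = Y/(1 + k_d·θ_c) = 0.433 / (1 + 0.0779 × 10.1) = 0.433 / 1.787 = 0.2423 g VSS per g BOD_L removed.
Substrate removed = Q·(S₀ − S) = 1920 m³/d × (872 − 14.5) g/m³ = 1.65×10^6 g/d = 1646 kg/d.
Net sludge production P_X = 0.2423 × 1646 = 399.0 kg VSS/d.
Carbonaceous O₂ demand = substrate oxidised − cell-mass equivalent = 1646 − 1.42 × 399.0 = 1080 kg O₂/d.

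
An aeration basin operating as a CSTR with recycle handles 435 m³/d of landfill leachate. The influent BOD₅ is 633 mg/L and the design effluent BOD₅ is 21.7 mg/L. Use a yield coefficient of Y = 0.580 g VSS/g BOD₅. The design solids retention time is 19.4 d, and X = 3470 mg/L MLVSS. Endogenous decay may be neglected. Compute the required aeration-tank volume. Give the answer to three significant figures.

V ≈ 862 m³

V·X = Y·Q·ΔS·θ_c gives V = 0.580 × 435 × (633 − 21.7) × 19.4 / 3470 = 862.3 m³.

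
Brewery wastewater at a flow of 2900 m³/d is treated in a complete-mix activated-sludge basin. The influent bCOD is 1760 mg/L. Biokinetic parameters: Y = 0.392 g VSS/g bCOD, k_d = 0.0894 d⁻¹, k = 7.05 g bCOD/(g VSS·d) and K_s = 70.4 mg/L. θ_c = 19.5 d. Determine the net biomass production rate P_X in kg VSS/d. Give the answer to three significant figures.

P_X ≈ 728 kg VSS/d

For a completely mixed reactor with recycle the Lawrence–McCarty relation gives S = K_s·(1 + k_d·θ_c) / [θ_c·(Y·k − k_d) − 1] = 70.4 × (1 + 0.0894 × 19.5) / [19.5 × (0.392 × 7.05 − 0.0894) − 1] = 193.1 / 51.15 = 3.776 mg/L.
The observed yield is Y_obs = Y/(1 + k_d·θ_c) = 0.392 / (1 + 0.0894 × 19.5) = 0.392 / 2.743 = 0.1429 g VSS per g bCOD removed.
Mass of bCOD removed per day: Q(S₀ − S) = 2900 × 1756 g/m³ = 5093 kg/d.
So the net sludge growth is P_X = 0.1429 × 5093 = 727.8 kg VSS/d.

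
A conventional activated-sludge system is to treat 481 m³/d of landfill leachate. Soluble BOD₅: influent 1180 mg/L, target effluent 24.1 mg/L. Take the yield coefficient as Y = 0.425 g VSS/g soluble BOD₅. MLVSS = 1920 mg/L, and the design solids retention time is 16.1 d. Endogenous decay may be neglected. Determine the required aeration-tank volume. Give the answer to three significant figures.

V·X = Y·Q·ΔS·θ_c gives V = 0.425 × 481 × (1180 − 24.1) × 16.1 / 1920 = 1981 m³.

V ≈ 1980 m³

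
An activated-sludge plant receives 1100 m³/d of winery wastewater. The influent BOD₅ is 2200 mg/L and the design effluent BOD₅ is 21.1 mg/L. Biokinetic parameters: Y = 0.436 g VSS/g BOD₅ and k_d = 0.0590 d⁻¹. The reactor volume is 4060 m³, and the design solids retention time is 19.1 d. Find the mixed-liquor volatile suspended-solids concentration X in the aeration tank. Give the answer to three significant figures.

Solving the biomass balance for X: X = Y Q (S₀−S) θ_c / [V (1+k_d θ_c)] = 0.436 × 1100 × (2200 − 21.1) × 19.1 / [4060 × (1 + 0.0590 × 19.1)] = 2311 mg/L.

X ≈ 2310 mg/L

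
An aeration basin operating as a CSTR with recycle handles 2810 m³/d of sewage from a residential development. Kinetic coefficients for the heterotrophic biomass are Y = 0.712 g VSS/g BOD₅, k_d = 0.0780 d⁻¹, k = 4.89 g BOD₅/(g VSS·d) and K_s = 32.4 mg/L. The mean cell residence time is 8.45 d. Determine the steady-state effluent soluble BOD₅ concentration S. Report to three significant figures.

S ≈ 1.94 mg/L

For a completely mixed reactor with recycle the Lawrence–McCarty relation gives S = K_s·(1 + k_d·θ_c) / [θ_c·(Y·k − k_d) − 1] = 32.4 × (1 + 0.0780 × 8.45) / [8.45 × (0.712 × 4.89 − 0.0780) − 1] = 53.75 / 27.76 = 1.936 mg/L.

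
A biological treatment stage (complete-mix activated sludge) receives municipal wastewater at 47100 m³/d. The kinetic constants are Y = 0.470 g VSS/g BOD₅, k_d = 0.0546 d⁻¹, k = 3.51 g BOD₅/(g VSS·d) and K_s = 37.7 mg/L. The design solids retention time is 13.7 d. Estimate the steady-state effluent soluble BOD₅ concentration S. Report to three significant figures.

Effluent substrate depends only on kinetics and SRT: S = K_s(1 + k_d θ_c) / [θ_c(Yk − k_d) − 1] = 37.7 × (1 + 0.0546 × 13.7) / [13.7 × (0.470 × 3.51 − 0.0546) − 1] = 65.90 / 20.85 = 3.160 mg/L.

S ≈ 3.16 mg/L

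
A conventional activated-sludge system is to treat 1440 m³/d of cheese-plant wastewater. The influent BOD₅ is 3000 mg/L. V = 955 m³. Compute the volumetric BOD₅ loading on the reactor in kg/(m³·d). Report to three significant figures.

L_v ≈ 4.52 kg BOD₅/(m³·d)

Volumetric loading L_v = Q·S₀ / V = 1440 × 3000 g/m³ / 955.0 m³ = 4524 g/(m³·d) = 4.524 kg BOD₅/(m³·d).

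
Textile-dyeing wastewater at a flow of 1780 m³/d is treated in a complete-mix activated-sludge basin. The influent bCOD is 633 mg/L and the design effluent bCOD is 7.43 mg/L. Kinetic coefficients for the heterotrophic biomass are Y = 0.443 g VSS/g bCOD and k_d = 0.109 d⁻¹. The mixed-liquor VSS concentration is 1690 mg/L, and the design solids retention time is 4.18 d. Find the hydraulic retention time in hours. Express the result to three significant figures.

τ ≈ 11.3 h

Steady-state biomass mass balance: V·X·(1 + k_d·θ_c) = Y·Q·(S₀ − S)·θ_c, so V = 0.443 × 1780 × (633 − 7.43) × 4.18 / [1690 × (1 + 0.109 × 4.18)] = 2.06×10^6 / 2460 = 838.2 m³.
HRT = V/Q = 838.2 m³ / 1780 m³·d⁻¹ = 0.4709 d × 24 = 11.30 h.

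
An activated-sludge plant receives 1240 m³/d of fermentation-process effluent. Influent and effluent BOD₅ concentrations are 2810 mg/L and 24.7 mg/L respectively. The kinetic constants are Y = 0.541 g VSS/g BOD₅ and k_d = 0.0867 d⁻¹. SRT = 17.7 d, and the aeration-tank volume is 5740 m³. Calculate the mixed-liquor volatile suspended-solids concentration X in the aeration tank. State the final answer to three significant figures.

X ≈ 2270 mg/L

Solving the biomass balance for X: X = Y Q (S₀−S) θ_c / [V (1+k_d θ_c)] = 0.541 × 1240 × (2810 − 24.7) × 17.7 / [5740 × (1 + 0.0867 × 17.7)] = 2273 mg/L.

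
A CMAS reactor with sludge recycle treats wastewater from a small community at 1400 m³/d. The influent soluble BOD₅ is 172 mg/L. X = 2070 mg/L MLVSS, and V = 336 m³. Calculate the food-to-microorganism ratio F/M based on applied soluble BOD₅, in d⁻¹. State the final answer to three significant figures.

F/M ≈ 0.346 d⁻¹

Food-to-microorganism ratio F/M = Q S₀ / (V X) = 1400 × 172 / (336.0 × 2070) = 0.3462 d⁻¹.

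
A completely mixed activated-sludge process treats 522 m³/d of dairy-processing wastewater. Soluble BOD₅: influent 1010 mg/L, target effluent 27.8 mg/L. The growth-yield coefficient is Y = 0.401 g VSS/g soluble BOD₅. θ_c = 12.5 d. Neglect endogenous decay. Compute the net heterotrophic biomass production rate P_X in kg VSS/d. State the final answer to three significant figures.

P_X ≈ 206 kg VSS/d

Since k_d ≈ 0, Y_obs = Y = 0.401 g VSS/g soluble BOD₅.
Substrate removed = Q·(S₀ − S) = 522 m³/d × (1010 − 27.8) g/m³ = 5.13×10^5 g/d = 512.7 kg/d.
P_X = Y_obs · Q(S₀ − S) = 0.4010 × 512.7 = 205.6 kg VSS/d.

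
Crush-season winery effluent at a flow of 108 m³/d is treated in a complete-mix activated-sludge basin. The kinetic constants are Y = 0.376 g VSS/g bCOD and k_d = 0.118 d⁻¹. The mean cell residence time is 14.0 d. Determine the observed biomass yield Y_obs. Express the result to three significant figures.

Y_obs ≈ 0.142 g VSS/g bCOD

The observed yield is Y_obs = Y/(1 + k_d·θ_c) = 0.376 / (1 + 0.118 × 14.0) = 0.376 / 2.652 = 0.1418 g VSS per g bCOD removed.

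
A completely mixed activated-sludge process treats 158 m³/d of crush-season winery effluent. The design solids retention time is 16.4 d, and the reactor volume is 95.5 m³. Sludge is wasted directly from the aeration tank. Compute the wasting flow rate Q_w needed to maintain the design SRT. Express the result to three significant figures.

Q_w ≈ 5.82 m³/d

With mixed-liquor wasting, θ_c = V/Q_w, so Q_w = V/θ_c = 95.50/16.4 = 5.823 m³/d.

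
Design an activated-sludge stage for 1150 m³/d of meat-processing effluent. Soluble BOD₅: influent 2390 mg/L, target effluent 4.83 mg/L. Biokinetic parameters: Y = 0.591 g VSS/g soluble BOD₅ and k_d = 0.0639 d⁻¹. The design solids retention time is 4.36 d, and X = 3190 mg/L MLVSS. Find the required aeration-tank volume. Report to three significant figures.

V ≈ 1730 m³

Steady-state biomass mass balance: V·X·(1 + k_d·θ_c) = Y·Q·(S₀ − S)·θ_c, so V = 0.591 × 1150 × (2390 − 4.83) × 4.36 / [3190 × (1 + 0.0639 × 4.36)] = 7.07×10^6 / 4079 = 1733 m³.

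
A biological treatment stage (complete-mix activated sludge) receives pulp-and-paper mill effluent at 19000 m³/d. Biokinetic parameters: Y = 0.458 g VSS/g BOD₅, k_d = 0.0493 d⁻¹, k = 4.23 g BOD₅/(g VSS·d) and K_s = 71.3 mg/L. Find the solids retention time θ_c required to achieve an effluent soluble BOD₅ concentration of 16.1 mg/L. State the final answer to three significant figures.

From 1/θ_c = Y·k·S/(K_s + S) − k_d: Y·k·S/(K_s+S) = 0.458 × 4.23 × 16.1 / (71.3 + 16.1) = 0.3569 d⁻¹.
Then 1/θ_c = μ − k_d = 0.3569 − 0.0493 = 0.3076 d⁻¹, giving θ_c = 3.251 d.

θ_c ≈ 3.25 d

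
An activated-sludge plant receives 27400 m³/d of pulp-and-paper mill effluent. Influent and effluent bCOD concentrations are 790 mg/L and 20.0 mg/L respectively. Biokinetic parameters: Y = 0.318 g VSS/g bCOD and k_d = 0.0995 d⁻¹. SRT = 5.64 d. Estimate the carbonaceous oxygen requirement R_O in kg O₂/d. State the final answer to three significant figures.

Y_obs = Y / (1 + k_d θ_c) = 0.318 / (1 + 0.0995 × 5.64) = 0.318 / 1.561 = 0.2037.
Substrate removed = Q·(S₀ − S) = 27400 m³/d × (790 − 20.0) g/m³ = 2.11×10^7 g/d = 21098 kg/d.
Net sludge production P_X = 0.2037 × 21098 = 4297 kg VSS/d.
R_O = Q·(S₀ − S) − 1.42·P_X = 21098 − 1.42 × 4297 = 14996 kg O₂/d.

R_O ≈ 15000 kg O₂/d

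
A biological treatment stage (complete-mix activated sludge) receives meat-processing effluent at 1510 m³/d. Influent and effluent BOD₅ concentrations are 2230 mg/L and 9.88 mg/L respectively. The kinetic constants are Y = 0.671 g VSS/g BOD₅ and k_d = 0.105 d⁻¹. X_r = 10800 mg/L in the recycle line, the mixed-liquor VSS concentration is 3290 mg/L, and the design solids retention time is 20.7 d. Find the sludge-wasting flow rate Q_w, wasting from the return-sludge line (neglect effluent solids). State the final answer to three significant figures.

Q_w ≈ 65.6 m³/d

From the SRT design equation V = Y Q (S₀−S) θ_c / [X (1 + k_d θ_c)] = 0.671 × 1510 × (2230 − 9.88) × 20.7 / [3290 × (1 + 0.105 × 20.7)] = 4.66×10^7 / 10441 = 4460 m³.
Q_w = (V·X)/(θ_c X_r) = 4460 × 3290 / (20.7 × 10800) = 65.63 m³/d.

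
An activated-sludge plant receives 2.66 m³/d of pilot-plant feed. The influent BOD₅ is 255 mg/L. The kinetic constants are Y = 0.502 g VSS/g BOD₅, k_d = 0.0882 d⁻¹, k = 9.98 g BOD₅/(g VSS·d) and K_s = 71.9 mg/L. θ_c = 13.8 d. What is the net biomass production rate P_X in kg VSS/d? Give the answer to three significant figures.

P_X ≈ 0.152 kg VSS/d

For a completely mixed reactor with recycle the Lawrence–McCarty relation gives S = K_s·(1 + k_d·θ_c) / [θ_c·(Y·k − k_d) − 1] = 71.9 × (1 + 0.0882 × 13.8) / [13.8 × (0.502 × 9.98 − 0.0882) − 1] = 159.4 / 66.92 = 2.382 mg/L.
Correct the yield for decay: Y_obs = Y/(1 + k_d θ_c) = 0.502 / (1 + 0.0882 × 13.8) = 0.502 / 2.217 = 0.2264.
ΔS = 255 − 2.38 = 252.6 mg/L, so the substrate removal rate is 2.66 × 252.6/1000 = 0.6720 kg BOD₅/d.
So the net sludge growth is P_X = 0.2264 × 0.6720 = 0.1521 kg VSS/d.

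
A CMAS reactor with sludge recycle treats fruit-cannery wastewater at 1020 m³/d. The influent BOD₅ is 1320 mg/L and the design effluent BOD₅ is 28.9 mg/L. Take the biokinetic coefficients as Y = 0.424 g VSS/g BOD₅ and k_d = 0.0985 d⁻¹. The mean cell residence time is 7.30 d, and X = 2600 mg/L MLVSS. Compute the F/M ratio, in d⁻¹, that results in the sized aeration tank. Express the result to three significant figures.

F/M ≈ 0.568 d⁻¹

From the SRT design equation V = Y Q (S₀−S) θ_c / [X (1 + k_d θ_c)] = 0.424 × 1020 × (1320 − 28.9) × 7.30 / [2600 × (1 + 0.0985 × 7.30)] = 4.08×10^6 / 4470 = 912.0 m³.
Food-to-microorganism ratio F/M = Q S₀ / (V X) = 1020 × 1320 / (912.0 × 2600) = 0.5678 d⁻¹.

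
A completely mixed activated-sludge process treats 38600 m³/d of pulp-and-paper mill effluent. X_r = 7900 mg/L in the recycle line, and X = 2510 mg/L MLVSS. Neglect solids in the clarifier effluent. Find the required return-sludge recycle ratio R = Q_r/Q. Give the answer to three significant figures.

R ≈ 0.466

R = Q_r/Q = X/(X_r − X) = 2510 / (7900 − 2510) = 0.4657.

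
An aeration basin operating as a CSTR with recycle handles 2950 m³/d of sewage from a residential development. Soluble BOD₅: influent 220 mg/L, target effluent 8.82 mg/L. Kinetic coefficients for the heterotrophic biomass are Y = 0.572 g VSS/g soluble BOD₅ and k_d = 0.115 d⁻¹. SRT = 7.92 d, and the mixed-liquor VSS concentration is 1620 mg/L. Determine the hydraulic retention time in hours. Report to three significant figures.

Rearranging the biomass balance for a CMAS with decay, V = Y·Q·ΔS·θ_c / [X·(1+k_d θ_c)] = 0.572 × 2950 × (220 − 8.82) × 7.92 / [1620 × (1 + 0.115 × 7.92)] = 2.82×10^6 / 3095 = 911.7 m³.
Hydraulic retention time τ = V/Q = 911.7 / 2950 = 0.3091 d = 7.417 h.

τ ≈ 7.42 h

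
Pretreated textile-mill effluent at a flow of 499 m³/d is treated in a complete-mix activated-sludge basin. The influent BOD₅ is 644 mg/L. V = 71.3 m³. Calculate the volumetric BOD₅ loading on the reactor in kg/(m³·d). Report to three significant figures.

L_v ≈ 4.51 kg BOD₅/(m³·d)

Applied BOD₅ load per unit volume = Q·S₀/V = (499 × 644/1000)/71.30 = 4.507 kg BOD₅·m⁻³·d⁻¹.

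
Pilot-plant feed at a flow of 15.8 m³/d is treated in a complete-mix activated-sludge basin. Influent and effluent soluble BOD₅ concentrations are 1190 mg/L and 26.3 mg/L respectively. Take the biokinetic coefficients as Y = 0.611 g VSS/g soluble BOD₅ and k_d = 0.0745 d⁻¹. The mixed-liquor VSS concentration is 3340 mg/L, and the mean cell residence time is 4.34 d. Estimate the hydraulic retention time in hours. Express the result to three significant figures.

From the SRT design equation V = Y Q (S₀−S) θ_c / [X (1 + k_d θ_c)] = 0.611 × 15.8 × (1190 − 26.3) × 4.34 / [3340 × (1 + 0.0745 × 4.34)] = 4.88×10^4 / 4420 = 11.03 m³.
HRT = V/Q = 11.03 m³ / 15.8 m³·d⁻¹ = 0.6982 d × 24 = 16.76 h.

τ ≈ 16.8 h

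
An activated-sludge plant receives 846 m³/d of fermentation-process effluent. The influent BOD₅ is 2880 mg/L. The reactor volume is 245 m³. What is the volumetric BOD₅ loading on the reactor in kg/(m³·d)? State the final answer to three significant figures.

L_v = Q S₀ / V = 846 × 2880 × 10⁻³ / 245.0 = 9.945 kg/(m³·d).

L_v ≈ 9.94 kg BOD₅/(m³·d)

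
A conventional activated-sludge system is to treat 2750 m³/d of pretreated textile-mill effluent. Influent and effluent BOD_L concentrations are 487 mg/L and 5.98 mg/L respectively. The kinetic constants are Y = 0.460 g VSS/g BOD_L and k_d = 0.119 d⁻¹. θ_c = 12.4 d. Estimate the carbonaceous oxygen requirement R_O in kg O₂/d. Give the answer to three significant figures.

Y_obs = Y / (1 + k_d θ_c) = 0.460 / (1 + 0.119 × 12.4) = 0.460 / 2.476 = 0.1858.
Substrate removed = Q·(S₀ − S) = 2750 m³/d × (487 − 5.98) g/m³ = 1.32×10^6 g/d = 1323 kg/d.
P_X = Y_obs·Q·(S₀ − S) = 0.1858 × 1323 = 245.8 kg VSS/d.
R_O = Q·ΔS − 1.42 P_X = 1323 − 349.0 = 973.8 kg O₂/d.

R_O ≈ 974 kg O₂/d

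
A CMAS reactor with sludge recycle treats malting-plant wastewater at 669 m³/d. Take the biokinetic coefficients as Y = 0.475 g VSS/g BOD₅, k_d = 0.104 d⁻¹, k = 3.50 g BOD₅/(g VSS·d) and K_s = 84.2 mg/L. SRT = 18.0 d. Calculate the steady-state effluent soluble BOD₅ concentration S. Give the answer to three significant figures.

S ≈ 8.94 mg/L

For a completely mixed reactor with recycle the Lawrence–McCarty relation gives S = K_s·(1 + k_d·θ_c) / [θ_c·(Y·k − k_d) − 1] = 84.2 × (1 + 0.104 × 18.0) / [18.0 × (0.475 × 3.50 − 0.104) − 1] = 241.8 / 27.05 = 8.939 mg/L.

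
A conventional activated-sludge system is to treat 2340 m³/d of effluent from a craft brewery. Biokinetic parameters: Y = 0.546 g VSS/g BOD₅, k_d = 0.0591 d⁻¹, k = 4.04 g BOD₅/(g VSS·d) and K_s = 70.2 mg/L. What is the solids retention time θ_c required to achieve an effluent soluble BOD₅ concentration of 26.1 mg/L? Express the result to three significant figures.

θ_c ≈ 1.86 d

Specific growth rate at S = 26.1 mg/L: μ = YkS/(K_s+S) = 0.546·4.04·26.1/(70.2+26.1) = 0.5978 d⁻¹.
Then 1/θ_c = μ − k_d = 0.5978 − 0.0591 = 0.5387 d⁻¹, giving θ_c = 1.856 d.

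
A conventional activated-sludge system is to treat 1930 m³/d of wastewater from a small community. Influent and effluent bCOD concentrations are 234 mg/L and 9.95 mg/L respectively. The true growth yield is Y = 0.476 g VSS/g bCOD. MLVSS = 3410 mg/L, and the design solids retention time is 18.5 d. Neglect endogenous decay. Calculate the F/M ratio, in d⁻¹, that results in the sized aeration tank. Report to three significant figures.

V·X = Y·Q·ΔS·θ_c gives V = 0.476 × 1930 × (234 − 9.95) × 18.5 / 3410 = 1117 m³.
F/M = Q·S₀ / (V·X) = 1930 × 234 / (1117 × 3410) = 0.1186 g bCOD·(g VSS·d)⁻¹.

F/M ≈ 0.119 d⁻¹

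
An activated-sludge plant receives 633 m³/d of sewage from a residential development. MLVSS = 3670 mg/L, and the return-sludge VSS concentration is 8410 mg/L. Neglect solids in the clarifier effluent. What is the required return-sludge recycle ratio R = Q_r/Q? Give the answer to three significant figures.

Solids balance on the clarifier gives (1+R)X = R·X_r, so R = X/(X_r − X) = 3670 / (8410 − 3670) = 0.7743.

R ≈ 0.774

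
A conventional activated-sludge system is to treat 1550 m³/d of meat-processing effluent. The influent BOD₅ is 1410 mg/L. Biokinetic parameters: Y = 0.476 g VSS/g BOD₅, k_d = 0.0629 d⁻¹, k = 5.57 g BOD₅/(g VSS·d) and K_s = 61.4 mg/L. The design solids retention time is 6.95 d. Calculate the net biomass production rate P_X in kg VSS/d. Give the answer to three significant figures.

P_X ≈ 721 kg VSS/d

Effluent substrate depends only on kinetics and SRT: S = K_s(1 + k_d θ_c) / [θ_c(Yk − k_d) − 1] = 61.4 × (1 + 0.0629 × 6.95) / [6.95 × (0.476 × 5.57 − 0.0629) − 1] = 88.24 / 16.99 = 5.194 mg/L.
Correct the yield for decay: Y_obs = Y/(1 + k_d θ_c) = 0.476 / (1 + 0.0629 × 6.95) = 0.476 / 1.437 = 0.3312.
Q·(S₀ − S) = 1550 × (1410 − 5.19) × 10⁻³ = 2177 kg/d removed.
Net biomass production P_X = Y_obs × Q·(S₀ − S) = 0.3312 × 2177 = 721.2 kg VSS/d.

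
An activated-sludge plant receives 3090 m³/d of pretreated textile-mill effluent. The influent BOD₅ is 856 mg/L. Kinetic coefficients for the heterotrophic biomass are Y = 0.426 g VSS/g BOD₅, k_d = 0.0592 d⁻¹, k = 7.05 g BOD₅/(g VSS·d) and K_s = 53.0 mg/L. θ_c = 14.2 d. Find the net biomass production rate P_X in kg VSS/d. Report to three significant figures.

From the Monod/SRT balance for a CMAS, S = K_s·(1+k_d θ_c)/[θ_c·(Y k − k_d) − 1] = 53.0 × (1 + 0.0592 × 14.2) / [14.2 × (0.426 × 7.05 − 0.0592) − 1] = 97.55 / 40.81 = 2.391 mg/L.
The observed yield is Y_obs = Y/(1 + k_d·θ_c) = 0.426 / (1 + 0.0592 × 14.2) = 0.426 / 1.841 = 0.2314 g VSS per g BOD₅ removed.
Q·(S₀ − S) = 3090 × (856 − 2.39) × 10⁻³ = 2638 kg/d removed.
P_X = Y_obs · Q(S₀ − S) = 0.2314 × 2638 = 610.5 kg VSS/d.

P_X ≈ 610 kg VSS/d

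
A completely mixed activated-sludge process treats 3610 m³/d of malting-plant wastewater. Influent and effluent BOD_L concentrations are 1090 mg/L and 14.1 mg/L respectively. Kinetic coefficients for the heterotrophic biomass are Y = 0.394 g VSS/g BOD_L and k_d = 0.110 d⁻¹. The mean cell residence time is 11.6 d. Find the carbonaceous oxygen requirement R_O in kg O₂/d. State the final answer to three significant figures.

Y_obs = Y / (1 + k_d θ_c) = 0.394 / (1 + 0.110 × 11.6) = 0.394 / 2.276 = 0.1731.
Q·(S₀ − S) = 3610 × (1090 − 14.1) × 10⁻³ = 3884 kg/d removed.
P_X = Y_obs·Q·(S₀ − S) = 0.1731 × 3884 = 672.4 kg VSS/d.
R_O = Q·ΔS − 1.42 P_X = 3884 − 954.8 = 2929 kg O₂/d.

R_O ≈ 2930 kg O₂/d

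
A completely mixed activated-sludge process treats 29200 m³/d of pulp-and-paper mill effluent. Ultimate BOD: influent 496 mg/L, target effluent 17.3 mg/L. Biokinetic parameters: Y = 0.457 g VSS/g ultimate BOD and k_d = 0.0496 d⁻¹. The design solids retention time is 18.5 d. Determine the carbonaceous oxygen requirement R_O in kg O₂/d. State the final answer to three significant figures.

R_O ≈ 9250 kg O₂/d

Observed yield with endogenous decay: Y_obs = Y / (1 + k_d·θ_c) = 0.457 / (1 + 0.0496 × 18.5) = 0.457 / 1.918 = 0.2383 g VSS/g ultimate BOD.
Q·(S₀ − S) = 29200 × (496 − 17.3) × 10⁻³ = 13978 kg/d removed.
Biomass synthesised: P_X = Y_obs × 13978 = 3331 kg VSS/d.
R_O = Q·ΔS − 1.42 P_X = 13978 − 4730 = 9248 kg O₂/d.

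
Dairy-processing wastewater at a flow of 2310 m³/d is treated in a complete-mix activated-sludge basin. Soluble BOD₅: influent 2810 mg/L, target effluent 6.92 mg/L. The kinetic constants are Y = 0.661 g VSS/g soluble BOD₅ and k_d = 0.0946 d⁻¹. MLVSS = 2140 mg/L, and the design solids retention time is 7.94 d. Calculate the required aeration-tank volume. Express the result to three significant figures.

Steady-state biomass mass balance: V·X·(1 + k_d·θ_c) = Y·Q·(S₀ − S)·θ_c, so V = 0.661 × 2310 × (2810 − 6.92) × 7.94 / [2140 × (1 + 0.0946 × 7.94)] = 3.4×10^7 / 3747 = 9069 m³.

V ≈ 9070 m³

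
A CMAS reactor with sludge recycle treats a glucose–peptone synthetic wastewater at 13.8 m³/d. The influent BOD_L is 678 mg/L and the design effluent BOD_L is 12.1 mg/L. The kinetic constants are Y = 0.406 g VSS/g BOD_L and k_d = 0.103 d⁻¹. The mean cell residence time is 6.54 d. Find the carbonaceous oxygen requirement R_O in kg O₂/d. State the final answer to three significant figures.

R_O ≈ 6.02 kg O₂/d

The observed yield is Y_obs = Y/(1 + k_d·θ_c) = 0.406 / (1 + 0.103 × 6.54) = 0.406 / 1.674 = 0.2426 g VSS per g BOD_L removed.
ΔS = 678 − 12.1 = 665.9 mg/L, so the substrate removal rate is 13.8 × 665.9/1000 = 9.189 kg BOD_L/d.
Biomass synthesised: P_X = Y_obs × 9.189 = 2.229 kg VSS/d.
Carbonaceous O₂ demand = substrate oxidised − cell-mass equivalent = 9.189 − 1.42 × 2.229 = 6.024 kg O₂/d.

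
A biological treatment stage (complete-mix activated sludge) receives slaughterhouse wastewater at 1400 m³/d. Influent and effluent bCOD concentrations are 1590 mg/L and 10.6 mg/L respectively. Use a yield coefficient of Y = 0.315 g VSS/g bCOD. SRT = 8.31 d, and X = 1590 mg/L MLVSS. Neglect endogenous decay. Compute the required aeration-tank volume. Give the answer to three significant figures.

With k_d = 0 the design equation reduces to V = Y Q (S₀−S) θ_c / X = 0.315 × 1400 × (1590 − 10.6) × 8.31 / 1590 = 3640 m³.

V ≈ 3640 m³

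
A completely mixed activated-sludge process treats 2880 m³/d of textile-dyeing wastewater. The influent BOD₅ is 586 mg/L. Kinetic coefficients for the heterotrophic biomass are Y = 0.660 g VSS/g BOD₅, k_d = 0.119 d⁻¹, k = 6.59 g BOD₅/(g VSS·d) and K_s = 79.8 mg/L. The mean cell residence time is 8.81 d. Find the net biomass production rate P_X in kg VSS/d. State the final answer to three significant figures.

P_X ≈ 540 kg VSS/d

For a completely mixed reactor with recycle the Lawrence–McCarty relation gives S = K_s·(1 + k_d·θ_c) / [θ_c·(Y·k − k_d) − 1] = 79.8 × (1 + 0.119 × 8.81) / [8.81 × (0.660 × 6.59 − 0.119) − 1] = 163.5 / 36.27 = 4.507 mg/L.
Y_obs = Y / (1 + k_d θ_c) = 0.660 / (1 + 0.119 × 8.81) = 0.660 / 2.048 = 0.3222.
Substrate removed = Q·(S₀ − S) = 2880 m³/d × (586 − 4.51) g/m³ = 1.67×10^6 g/d = 1675 kg/d.
P_X = Y_obs · Q(S₀ − S) = 0.3222 × 1675 = 539.6 kg VSS/d.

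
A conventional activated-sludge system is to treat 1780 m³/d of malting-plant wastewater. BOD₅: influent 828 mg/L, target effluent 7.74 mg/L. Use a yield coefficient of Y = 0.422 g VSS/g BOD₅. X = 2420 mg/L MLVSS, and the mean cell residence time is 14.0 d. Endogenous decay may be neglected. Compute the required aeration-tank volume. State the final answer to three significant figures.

V ≈ 3560 m³

V·X = Y·Q·ΔS·θ_c gives V = 0.422 × 1780 × (828 − 7.74) × 14.0 / 2420 = 3564 m³.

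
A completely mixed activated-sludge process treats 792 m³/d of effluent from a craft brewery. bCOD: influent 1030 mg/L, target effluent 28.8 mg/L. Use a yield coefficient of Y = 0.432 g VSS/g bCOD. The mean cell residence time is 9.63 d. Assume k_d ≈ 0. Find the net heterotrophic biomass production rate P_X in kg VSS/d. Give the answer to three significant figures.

P_X ≈ 343 kg VSS/d

Since k_d ≈ 0, Y_obs = Y = 0.432 g VSS/g bCOD.
Mass of bCOD removed per day: Q(S₀ − S) = 792 × 1001 g/m³ = 793.0 kg/d.
P_X = Y_obs · Q(S₀ − S) = 0.4320 × 793.0 = 342.6 kg VSS/d.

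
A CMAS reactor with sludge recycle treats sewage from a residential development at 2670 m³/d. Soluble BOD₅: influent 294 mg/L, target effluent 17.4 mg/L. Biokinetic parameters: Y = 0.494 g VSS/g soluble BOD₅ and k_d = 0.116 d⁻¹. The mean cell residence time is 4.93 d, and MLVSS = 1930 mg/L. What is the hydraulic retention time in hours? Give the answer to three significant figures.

τ ≈ 5.33 h

From the SRT design equation V = Y Q (S₀−S) θ_c / [X (1 + k_d θ_c)] = 0.494 × 2670 × (294 − 17.4) × 4.93 / [1930 × (1 + 0.116 × 4.93)] = 1.8×10^6 / 3034 = 592.9 m³.
HRT = V/Q = 592.9 m³ / 2670 m³·d⁻¹ = 0.2220 d × 24 = 5.329 h.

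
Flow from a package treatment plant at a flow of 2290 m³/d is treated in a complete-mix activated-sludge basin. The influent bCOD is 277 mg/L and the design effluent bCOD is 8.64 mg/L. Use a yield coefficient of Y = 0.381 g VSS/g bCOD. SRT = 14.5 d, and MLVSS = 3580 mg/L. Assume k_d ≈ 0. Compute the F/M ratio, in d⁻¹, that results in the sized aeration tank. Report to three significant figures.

F/M ≈ 0.187 d⁻¹

With k_d = 0 the design equation reduces to V = Y Q (S₀−S) θ_c / X = 0.381 × 2290 × (277 − 8.64) × 14.5 / 3580 = 948.3 m³.
F/M = applied load / biomass = Q·S₀/(V·X) = 2290 × 277 / (948.3 × 3580) = 0.1868 d⁻¹.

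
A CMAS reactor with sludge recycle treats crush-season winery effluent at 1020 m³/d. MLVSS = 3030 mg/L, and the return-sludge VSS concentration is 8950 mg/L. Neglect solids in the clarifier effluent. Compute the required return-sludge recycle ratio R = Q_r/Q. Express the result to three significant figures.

R ≈ 0.512

R = Q_r/Q = X/(X_r − X) = 3030 / (8950 − 3030) = 0.5118.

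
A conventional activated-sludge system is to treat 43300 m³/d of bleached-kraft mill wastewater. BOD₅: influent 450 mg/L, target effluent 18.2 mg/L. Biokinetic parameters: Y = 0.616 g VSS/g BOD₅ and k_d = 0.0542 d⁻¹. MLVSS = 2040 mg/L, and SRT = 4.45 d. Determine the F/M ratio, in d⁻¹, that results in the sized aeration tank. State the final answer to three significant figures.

F/M ≈ 0.472 d⁻¹

Steady-state biomass mass balance: V·X·(1 + k_d·θ_c) = Y·Q·(S₀ − S)·θ_c, so V = 0.616 × 43300 × (450 − 18.2) × 4.45 / [2040 × (1 + 0.0542 × 4.45)] = 5.13×10^7 / 2532 = 20242 m³.
Food-to-microorganism ratio F/M = Q S₀ / (V X) = 43300 × 450 / (20242 × 2040) = 0.4719 d⁻¹.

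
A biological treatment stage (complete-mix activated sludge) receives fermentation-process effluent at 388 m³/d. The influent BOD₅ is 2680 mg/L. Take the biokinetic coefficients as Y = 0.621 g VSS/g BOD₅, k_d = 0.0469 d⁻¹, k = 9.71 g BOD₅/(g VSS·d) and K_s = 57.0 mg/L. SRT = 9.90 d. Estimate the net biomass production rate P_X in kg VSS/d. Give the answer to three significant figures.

For a completely mixed reactor with recycle the Lawrence–McCarty relation gives S = K_s·(1 + k_d·θ_c) / [θ_c·(Y·k − k_d) − 1] = 57.0 × (1 + 0.0469 × 9.90) / [9.90 × (0.621 × 9.71 − 0.0469) − 1] = 83.47 / 58.23 = 1.433 mg/L.
Y_obs = Y / (1 + k_d θ_c) = 0.621 / (1 + 0.0469 × 9.90) = 0.621 / 1.464 = 0.4241.
Substrate removed = Q·(S₀ − S) = 388 m³/d × (2680 − 1.43) g/m³ = 1.04×10^6 g/d = 1039 kg/d.
Net biomass production P_X = Y_obs × Q·(S₀ − S) = 0.4241 × 1039 = 440.8 kg VSS/d.

P_X ≈ 441 kg VSS/d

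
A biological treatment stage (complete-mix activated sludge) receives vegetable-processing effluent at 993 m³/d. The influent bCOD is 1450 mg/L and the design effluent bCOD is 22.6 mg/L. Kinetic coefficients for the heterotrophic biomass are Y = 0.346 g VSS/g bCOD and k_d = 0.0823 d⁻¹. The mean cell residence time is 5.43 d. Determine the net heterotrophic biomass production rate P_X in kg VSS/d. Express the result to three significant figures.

P_X ≈ 339 kg VSS/d

Correct the yield for decay: Y_obs = Y/(1 + k_d θ_c) = 0.346 / (1 + 0.0823 × 5.43) = 0.346 / 1.447 = 0.2391.
Mass of bCOD removed per day: Q(S₀ − S) = 993 × 1427 g/m³ = 1417 kg/d.
Biomass produced: P_X = Y_obs·Q·ΔS = 0.2391 × 1417 ≈ 339.0 kg VSS/d.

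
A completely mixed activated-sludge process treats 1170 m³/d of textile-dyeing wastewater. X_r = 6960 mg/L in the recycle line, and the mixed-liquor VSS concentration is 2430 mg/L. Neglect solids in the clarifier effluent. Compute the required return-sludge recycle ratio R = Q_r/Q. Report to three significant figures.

Solids balance on the clarifier gives (1+R)X = R·X_r, so R = X/(X_r − X) = 2430 / (6960 − 2430) = 0.5364.

R ≈ 0.536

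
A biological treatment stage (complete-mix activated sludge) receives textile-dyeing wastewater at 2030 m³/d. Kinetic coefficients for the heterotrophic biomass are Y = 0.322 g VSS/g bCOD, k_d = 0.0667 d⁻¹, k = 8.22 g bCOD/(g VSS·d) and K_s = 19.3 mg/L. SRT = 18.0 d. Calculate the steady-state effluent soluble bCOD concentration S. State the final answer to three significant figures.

S ≈ 0.935 mg/L

From the Monod/SRT balance for a CMAS, S = K_s·(1+k_d θ_c)/[θ_c·(Y k − k_d) − 1] = 19.3 × (1 + 0.0667 × 18.0) / [18.0 × (0.322 × 8.22 − 0.0667) − 1] = 42.47 / 45.44 = 0.9346 mg/L.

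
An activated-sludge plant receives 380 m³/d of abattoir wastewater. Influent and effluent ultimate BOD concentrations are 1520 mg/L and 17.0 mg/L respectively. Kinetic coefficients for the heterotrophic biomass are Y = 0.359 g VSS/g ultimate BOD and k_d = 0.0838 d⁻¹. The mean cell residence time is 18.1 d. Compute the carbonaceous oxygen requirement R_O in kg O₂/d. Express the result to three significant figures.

R_O ≈ 455 kg O₂/d

Y_obs = Y / (1 + k_d θ_c) = 0.359 / (1 + 0.0838 × 18.1) = 0.359 / 2.517 = 0.1426.
ΔS = 1520 − 17.0 = 1503 mg/L, so the substrate removal rate is 380 × 1503/1000 = 571.1 kg ultimate BOD/d.
P_X = Y_obs·Q·(S₀ − S) = 0.1426 × 571.1 = 81.47 kg VSS/d.
R_O = Q·(S₀ − S) − 1.42·P_X = 571.1 − 1.42 × 81.47 = 455.5 kg O₂/d.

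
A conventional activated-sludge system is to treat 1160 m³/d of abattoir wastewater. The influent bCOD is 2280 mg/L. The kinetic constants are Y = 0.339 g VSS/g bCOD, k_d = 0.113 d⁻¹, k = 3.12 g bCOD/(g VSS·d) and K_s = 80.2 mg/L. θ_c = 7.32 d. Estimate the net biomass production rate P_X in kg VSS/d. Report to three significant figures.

For a completely mixed reactor with recycle the Lawrence–McCarty relation gives S = K_s·(1 + k_d·θ_c) / [θ_c·(Y·k − k_d) − 1] = 80.2 × (1 + 0.113 × 7.32) / [7.32 × (0.339 × 3.12 − 0.113) − 1] = 146.5 / 5.915 = 24.77 mg/L.
The observed yield is Y_obs = Y/(1 + k_d·θ_c) = 0.339 / (1 + 0.113 × 7.32) = 0.339 / 1.827 = 0.1855 g VSS per g bCOD removed.
Q·(S₀ − S) = 1160 × (2280 − 24.8) × 10⁻³ = 2616 kg/d removed.
Net biomass production P_X = Y_obs × Q·(S₀ − S) = 0.1855 × 2616 = 485.4 kg VSS/d.

P_X ≈ 485 kg VSS/d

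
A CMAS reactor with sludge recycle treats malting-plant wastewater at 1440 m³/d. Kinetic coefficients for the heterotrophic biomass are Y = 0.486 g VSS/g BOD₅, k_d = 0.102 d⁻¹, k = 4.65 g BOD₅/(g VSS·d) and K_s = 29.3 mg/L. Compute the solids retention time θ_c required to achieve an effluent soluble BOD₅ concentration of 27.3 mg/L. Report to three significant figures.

At the target effluent, Y k S/(K_s+S) = 0.486×4.65×27.3/56.60 = 1.090 d⁻¹.
θ_c = 1/(μ − k_d) = 1/(1.090 − 0.102) = 1/0.9880 = 1.012 d.

θ_c ≈ 1.01 d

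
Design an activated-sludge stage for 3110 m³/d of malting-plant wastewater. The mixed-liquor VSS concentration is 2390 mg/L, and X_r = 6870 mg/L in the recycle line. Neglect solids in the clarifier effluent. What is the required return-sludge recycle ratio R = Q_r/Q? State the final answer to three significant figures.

R = Q_r/Q = X/(X_r − X) = 2390 / (6870 − 2390) = 0.5335.

R ≈ 0.533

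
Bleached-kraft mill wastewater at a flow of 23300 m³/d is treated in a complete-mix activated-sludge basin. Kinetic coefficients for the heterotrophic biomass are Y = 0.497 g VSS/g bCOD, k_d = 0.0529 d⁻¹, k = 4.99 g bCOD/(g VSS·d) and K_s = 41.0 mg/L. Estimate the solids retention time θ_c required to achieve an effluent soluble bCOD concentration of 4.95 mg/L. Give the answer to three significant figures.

At the target effluent, Y k S/(K_s+S) = 0.497×4.99×4.95/45.95 = 0.2672 d⁻¹.
1/θ_c = 0.2672 − 0.0529 = 0.2143 d⁻¹, so θ_c = 4.667 d.

θ_c ≈ 4.67 d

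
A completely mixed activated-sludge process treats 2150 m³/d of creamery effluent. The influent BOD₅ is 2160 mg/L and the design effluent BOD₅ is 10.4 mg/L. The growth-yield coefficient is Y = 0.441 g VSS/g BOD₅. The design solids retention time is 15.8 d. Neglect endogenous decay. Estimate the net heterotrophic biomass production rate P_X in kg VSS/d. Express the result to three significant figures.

P_X ≈ 2040 kg VSS/d

Since k_d ≈ 0, Y_obs = Y = 0.441 g VSS/g BOD₅.
Q·(S₀ − S) = 2150 × (2160 − 10.4) × 10⁻³ = 4622 kg/d removed.
P_X = Y_obs · Q(S₀ − S) = 0.4410 × 4622 = 2038 kg VSS/d.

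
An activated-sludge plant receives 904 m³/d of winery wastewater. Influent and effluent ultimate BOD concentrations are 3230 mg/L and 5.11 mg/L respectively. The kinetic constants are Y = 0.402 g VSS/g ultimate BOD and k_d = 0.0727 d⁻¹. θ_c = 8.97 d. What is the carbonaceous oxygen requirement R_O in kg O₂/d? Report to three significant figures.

The observed yield is Y_obs = Y/(1 + k_d·θ_c) = 0.402 / (1 + 0.0727 × 8.97) = 0.402 / 1.652 = 0.2433 g VSS per g ultimate BOD removed.
Mass of ultimate BOD removed per day: Q(S₀ − S) = 904 × 3225 g/m³ = 2915 kg/d.
Biomass synthesised: P_X = Y_obs × 2915 = 709.4 kg VSS/d.
R_O = Q·ΔS − 1.42 P_X = 2915 − 1007 = 1908 kg O₂/d.

R_O ≈ 1910 kg O₂/d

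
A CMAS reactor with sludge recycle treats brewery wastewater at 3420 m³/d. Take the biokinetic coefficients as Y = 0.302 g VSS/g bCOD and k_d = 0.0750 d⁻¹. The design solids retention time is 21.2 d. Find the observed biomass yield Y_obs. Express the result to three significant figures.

Y_obs ≈ 0.117 g VSS/g bCOD

Correct the yield for decay: Y_obs = Y/(1 + k_d θ_c) = 0.302 / (1 + 0.0750 × 21.2) = 0.302 / 2.590 = 0.1166.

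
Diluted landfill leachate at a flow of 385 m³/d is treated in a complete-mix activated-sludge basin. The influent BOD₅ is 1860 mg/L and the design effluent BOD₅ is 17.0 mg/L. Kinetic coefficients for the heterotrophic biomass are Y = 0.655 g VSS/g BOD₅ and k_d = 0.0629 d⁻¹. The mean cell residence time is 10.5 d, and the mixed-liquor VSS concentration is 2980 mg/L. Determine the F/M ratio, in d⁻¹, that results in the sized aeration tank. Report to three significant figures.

Steady-state biomass mass balance: V·X·(1 + k_d·θ_c) = Y·Q·(S₀ − S)·θ_c, so V = 0.655 × 385 × (1860 − 17.0) × 10.5 / [2980 × (1 + 0.0629 × 10.5)] = 4.88×10^6 / 4948 = 986.2 m³.
F/M = applied load / biomass = Q·S₀/(V·X) = 385 × 1860 / (986.2 × 2980) = 0.2437 d⁻¹.

F/M ≈ 0.244 d⁻¹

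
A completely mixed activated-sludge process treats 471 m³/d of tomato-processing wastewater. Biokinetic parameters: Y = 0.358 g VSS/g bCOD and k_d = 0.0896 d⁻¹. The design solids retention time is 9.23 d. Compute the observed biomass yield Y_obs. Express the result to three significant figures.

Y_obs ≈ 0.196 g VSS/g bCOD

Observed yield with endogenous decay: Y_obs = Y / (1 + k_d·θ_c) = 0.358 / (1 + 0.0896 × 9.23) = 0.358 / 1.827 = 0.1959 g VSS/g bCOD.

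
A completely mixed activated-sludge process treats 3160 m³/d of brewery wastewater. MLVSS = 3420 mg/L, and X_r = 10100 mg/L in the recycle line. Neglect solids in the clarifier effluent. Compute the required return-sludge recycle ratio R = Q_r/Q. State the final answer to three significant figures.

Solids balance on the clarifier gives (1+R)X = R·X_r, so R = X/(X_r − X) = 3420 / (10100 − 3420) = 0.5120.

R ≈ 0.512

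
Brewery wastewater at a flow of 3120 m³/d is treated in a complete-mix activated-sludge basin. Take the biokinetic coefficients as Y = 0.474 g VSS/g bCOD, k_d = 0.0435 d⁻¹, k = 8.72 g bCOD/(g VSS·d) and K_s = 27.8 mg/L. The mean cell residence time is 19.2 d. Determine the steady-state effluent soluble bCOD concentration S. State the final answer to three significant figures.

S ≈ 0.658 mg/L

Effluent substrate depends only on kinetics and SRT: S = K_s(1 + k_d θ_c) / [θ_c(Yk − k_d) − 1] = 27.8 × (1 + 0.0435 × 19.2) / [19.2 × (0.474 × 8.72 − 0.0435) − 1] = 51.02 / 77.52 = 0.6581 mg/L.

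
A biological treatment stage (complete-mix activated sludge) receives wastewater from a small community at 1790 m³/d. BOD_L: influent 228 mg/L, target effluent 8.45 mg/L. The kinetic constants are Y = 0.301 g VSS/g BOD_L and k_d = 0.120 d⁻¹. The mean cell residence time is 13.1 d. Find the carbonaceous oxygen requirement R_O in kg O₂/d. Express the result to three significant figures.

The observed yield is Y_obs = Y/(1 + k_d·θ_c) = 0.301 / (1 + 0.120 × 13.1) = 0.301 / 2.572 = 0.1170 g VSS per g BOD_L removed.
Mass of BOD_L removed per day: Q(S₀ − S) = 1790 × 219.6 g/m³ = 393.0 kg/d.
Biomass synthesised: P_X = Y_obs × 393.0 = 45.99 kg VSS/d.
R_O = Q·ΔS − 1.42 P_X = 393.0 − 65.31 = 327.7 kg O₂/d.

R_O ≈ 328 kg O₂/d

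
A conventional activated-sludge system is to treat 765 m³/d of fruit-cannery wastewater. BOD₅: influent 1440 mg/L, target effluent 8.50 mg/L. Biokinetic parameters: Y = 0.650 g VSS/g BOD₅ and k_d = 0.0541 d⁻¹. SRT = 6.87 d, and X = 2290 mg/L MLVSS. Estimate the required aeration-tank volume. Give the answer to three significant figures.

From the SRT design equation V = Y Q (S₀−S) θ_c / [X (1 + k_d θ_c)] = 0.650 × 765 × (1440 − 8.50) × 6.87 / [2290 × (1 + 0.0541 × 6.87)] = 4.89×10^6 / 3141 = 1557 m³.

V ≈ 1560 m³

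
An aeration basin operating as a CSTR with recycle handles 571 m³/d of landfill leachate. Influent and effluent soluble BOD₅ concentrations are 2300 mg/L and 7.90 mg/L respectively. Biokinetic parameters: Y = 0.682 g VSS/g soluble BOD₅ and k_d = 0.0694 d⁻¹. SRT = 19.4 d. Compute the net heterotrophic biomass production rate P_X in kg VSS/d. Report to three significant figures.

Y_obs = Y / (1 + k_d θ_c) = 0.682 / (1 + 0.0694 × 19.4) = 0.682 / 2.346 = 0.2907.
Mass of soluble BOD₅ removed per day: Q(S₀ − S) = 571 × 2292 g/m³ = 1309 kg/d.
Net biomass production P_X = Y_obs × Q·(S₀ − S) = 0.2907 × 1309 = 380.4 kg VSS/d.

P_X ≈ 380 kg VSS/d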